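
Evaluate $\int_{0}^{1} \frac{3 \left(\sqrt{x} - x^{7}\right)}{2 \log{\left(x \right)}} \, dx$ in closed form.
$\log{\left(\frac{3 \sqrt{3}}{64} \right)}$

Replace the exponent $\frac{1}{2}$ by a parameter $a$: let $I(a) = \int_{0}^{1} \frac{3 \left(- x^{7} + x^{a}\right)}{2 \log{\left(x \right)}} \, dx$.

Since $\dfrac{\partial}{\partial a}\,x^{a} = x^{a} \ln x$, the $\ln x$ in the denominator cancels and
$$\frac{dI}{da} = \int_{0}^{1} \frac{3}{2} x^{a} \, dx = \frac{3}{2} \left[\frac{x^{a+1}}{a+1}\right]_0^1 = \frac{3}{2 \left(a + 1\right)}.$$

Integrating with respect to $a$ gives $I(a) = \frac{3 \log{\left(a + 1 \right)}}{2} - \frac{9 \log{\left(2 \right)}}{2} + C$.

At $a = 7$ the integrand is identically $0$, so $I(7) = 0$. The closed form gives $0$, hence $C = 0$.

Setting $a = \frac{1}{2}$:
$$I = \log{\left(\frac{3 \sqrt{3}}{64} \right)}.$$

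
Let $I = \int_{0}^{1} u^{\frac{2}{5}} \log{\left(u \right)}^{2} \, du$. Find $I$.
$\frac{250}{343}$

Begin with the known integral
$$J(a) = \int_{0}^{1} u^{a} \, du = \frac{1}{a + 1}.$$

Differentiating under the integral sign brings down a factor of $\ln u$:
$$\frac{dJ}{da} = \int_{0}^{1} u^{a} \log{\left(u \right)} \, du = - \frac{1}{\left(a + 1\right)^{2}}.$$

Repeating twice in total — each differentiation brings down another $\ln u$ — gives
$$\frac{d^{2}J}{da^{2}} = \int_{0}^{1} u^{a} \log{\left(u \right)}^{2} \, du = \frac{2}{\left(a + 1\right)^{3}},$$
and the integrand here is exactly the target integrand, so $I = \frac{2}{\left(a + 1\right)^{3}}$.

Setting $a = \frac{2}{5}$:
$$I = \frac{250}{343}.$$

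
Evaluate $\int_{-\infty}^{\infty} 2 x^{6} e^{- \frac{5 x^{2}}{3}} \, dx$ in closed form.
$\frac{81 \sqrt{15} \sqrt{\pi}}{500}$

Consider the simpler parametrised integral
$$J(a) = \int_{-\infty}^{\infty} 2 e^{- a x^{2}} \, dx = \frac{2 \sqrt{\pi}}{\sqrt{a}}.$$

Differentiating under the integral sign brings down a factor of $(-x^2)$:
$$\frac{dJ}{da} = \int_{-\infty}^{\infty} - 2 x^{2} e^{- a x^{2}} \, dx = - \frac{\sqrt{\pi}}{a^{\frac{3}{2}}}.$$

Repeating $3$ times in total — each differentiation brings down another $(-x^2)$ — gives
$$\frac{d^{3}J}{da^{3}} = \int_{-\infty}^{\infty} - 2 x^{6} e^{- a x^{2}} \, dx = - \frac{15 \sqrt{\pi}}{4 a^{\frac{7}{2}}},$$
and the integrand here is $(-1)^{3}$ times the target integrand, so $I = (-1)^{3}\,\frac{d^{3}J}{da^{3}} = \frac{15 \sqrt{\pi}}{4 a^{\frac{7}{2}}}$.

Setting $a = \frac{5}{3}$:
$$I = \frac{81 \sqrt{15} \sqrt{\pi}}{500}.$$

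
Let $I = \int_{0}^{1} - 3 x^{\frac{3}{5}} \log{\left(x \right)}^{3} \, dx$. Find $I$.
$\frac{5625}{2048}$

Begin with the known integral
$$J(a) = \int_{0}^{1} - 3 x^{a} \, dx = - \frac{3}{a + 1}.$$

Differentiating under the integral sign brings down a factor of $\ln x$:
$$\frac{dJ}{da} = \int_{0}^{1} - 3 x^{a} \log{\left(x \right)} \, dx = \frac{3}{\left(a + 1\right)^{2}}.$$

Repeating $3$ times in total — each differentiation brings down another $\ln x$ — gives
$$\frac{d^{3}J}{da^{3}} = \int_{0}^{1} - 3 x^{a} \log{\left(x \right)}^{3} \, dx = \frac{18}{\left(a + 1\right)^{4}},$$
and the integrand here is exactly the target integrand, so $I = \frac{18}{\left(a + 1\right)^{4}}$.

Setting $a = \frac{3}{5}$:
$$I = \frac{5625}{2048}.$$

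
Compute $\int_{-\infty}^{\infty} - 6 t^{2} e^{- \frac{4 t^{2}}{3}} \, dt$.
$- \frac{9 \sqrt{3} \sqrt{\pi}}{8}$

Consider the simpler parametrised integral
$$J(a) = \int_{-\infty}^{\infty} - 6 e^{- a t^{2}} \, dt = - \frac{6 \sqrt{\pi}}{\sqrt{a}}.$$

Differentiating under the integral sign brings down a factor of $(-t^2)$:
$$\frac{dJ}{da} = \int_{-\infty}^{\infty} 6 t^{2} e^{- a t^{2}} \, dt = \frac{3 \sqrt{\pi}}{a^{\frac{3}{2}}}.$$

The integral on the left is $-I$, so $I = - \frac{3 \sqrt{\pi}}{a^{\frac{3}{2}}}$.

Setting $a = \frac{4}{3}$:
$$I = - \frac{9 \sqrt{3} \sqrt{\pi}}{8}.$$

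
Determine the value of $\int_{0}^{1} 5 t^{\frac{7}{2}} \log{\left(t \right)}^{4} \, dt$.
$\frac{1280}{19683}$

Consider the simpler parametrised integral
$$J(a) = \int_{0}^{1} 5 t^{a} \, dt = \frac{5}{a + 1}.$$

Differentiating under the integral sign brings down a factor of $\ln t$:
$$\frac{dJ}{da} = \int_{0}^{1} 5 t^{a} \log{\left(t \right)} \, dt = - \frac{5}{\left(a + 1\right)^{2}}.$$

Repeating $4$ times in total — each differentiation brings down another $\ln t$ — gives
$$\frac{d^{4}J}{da^{4}} = \int_{0}^{1} 5 t^{a} \log{\left(t \right)}^{4} \, dt = \frac{120}{\left(a + 1\right)^{5}},$$
and the integrand here is exactly the target integrand, so $I = \frac{120}{\left(a + 1\right)^{5}}$.

Setting $a = \frac{7}{2}$:
$$I = \frac{1280}{19683}.$$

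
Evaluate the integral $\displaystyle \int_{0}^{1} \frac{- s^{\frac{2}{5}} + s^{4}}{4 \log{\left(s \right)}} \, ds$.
$- \frac{\log{\left(7 \right)}}{4} + \frac{\log{\left(5 \right)}}{2}$

Consider the one-parameter family: let $I(a) = \int_{0}^{1} \frac{- s^{\frac{2}{5}} + s^{a}}{4 \log{\left(s \right)}} \, ds$.

Since $\dfrac{\partial}{\partial a}\,s^{a} = s^{a} \ln s$, the $\ln s$ in the denominator cancels and
$$\frac{dI}{da} = \int_{0}^{1} \frac{1}{4} s^{a} \, ds = \frac{1}{4} \left[\frac{s^{a+1}}{a+1}\right]_0^1 = \frac{1}{4 \left(a + 1\right)}.$$

Integrating with respect to $a$ gives $I(a) = \frac{\log{\left(a + 1 \right)}}{4} - \frac{\log{\left(7 \right)}}{4} + \frac{\log{\left(5 \right)}}{4} + C$.

At $a = \frac{2}{5}$ the integrand is identically $0$, so $I(\frac{2}{5}) = 0$. The closed form gives $0$, hence $C = 0$.

Setting $a = 4$:
$$I = - \frac{\log{\left(7 \right)}}{4} + \frac{\log{\left(5 \right)}}{2}.$$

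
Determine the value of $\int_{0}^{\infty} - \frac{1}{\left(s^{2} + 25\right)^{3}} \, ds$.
$- \frac{3 \pi}{50000}$

Start from the standard arctangent integral
$$J(a) = \int_{0}^{\infty} - \frac{1}{a^{2} + s^{2}} \, ds = - \frac{\pi}{2 a}.$$

Differentiating under the integral sign with respect to $a$,
$$\frac{dJ}{da} = \int_{0}^{\infty} \frac{2 a}{\left(a^{2} + s^{2}\right)^{2}} \, ds = \frac{\pi}{2 a^{2}},$$
so $\int_{0}^{\infty} - \frac{1}{\left(a^{2} + s^{2}\right)^{2}} \, ds = - \frac{\pi}{4 a^{3}}$.

Repeating — each differentiation of $1/(s^2+a^2)^j$ produces $-2ja/(s^2+a^2)^{j+1}$ — and dividing through by $-2ja$ at each step yields, after $2$ differentiations in total,
$$\int_{0}^{\infty} - \frac{1}{\left(a^{2} + s^{2}\right)^{3}} \, ds = - \frac{3 \pi}{16 a^{5}}.$$

Setting $a = 5$:
$$I = - \frac{3 \pi}{50000}.$$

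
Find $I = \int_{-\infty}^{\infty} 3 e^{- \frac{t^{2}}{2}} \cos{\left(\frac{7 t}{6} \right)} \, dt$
$\frac{3 \sqrt{2} \sqrt{\pi}}{e^{\frac{49}{72}}}$

Define $I(b) = \int_{-\infty}^{\infty} 3 e^{- \frac{t^{2}}{2}} \cos{\left(b t \right)} \, dt$.

Differentiating under the integral sign,
$$I'(b) = \int_{-\infty}^{\infty} - 3 t e^{- \frac{t^{2}}{2}} \sin{\left(b t \right)} \, dt.$$

Integrate $\int_{-\infty}^{\infty} t \sin(b t)\, e^{- \frac{t^{2}}{2}}\, dt$ by parts with $u = \sin(b t)$ and $dv = t\, e^{- \frac{t^{2}}{2}}\, dt$, giving $v = - e^{- \frac{t^{2}}{2}}$. The boundary term vanishes and
$$\int_{-\infty}^{\infty} t \sin(b t)\, e^{- \frac{t^{2}}{2}}\, dt = b \int_{-\infty}^{\infty} \cos(b t)\, e^{- \frac{t^{2}}{2}}\, dt,$$
so $I'(b) = - b\, I(b)$.

This is a separable first-order ODE; solving with the initial condition $I(0) = \int_{-\infty}^{\infty} 3 e^{- \frac{t^{2}}{2}}\,dt = 3 \sqrt{2} \sqrt{\pi}$ gives
$$I(b) = 3 \sqrt{2} \sqrt{\pi} e^{- \frac{b^{2}}{2}}.$$

Setting $b = \frac{7}{6}$:
$$I = \frac{3 \sqrt{2} \sqrt{\pi}}{e^{\frac{49}{72}}}.$$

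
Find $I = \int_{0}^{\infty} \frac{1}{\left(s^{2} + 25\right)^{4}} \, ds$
$\frac{\pi}{500000}$

Begin with the known result
$$J(a) = \int_{0}^{\infty} \frac{1}{a^{2} + s^{2}} \, ds = \frac{\pi}{2 a}.$$

Differentiating under the integral sign with respect to $a$,
$$\frac{dJ}{da} = \int_{0}^{\infty} - \frac{2 a}{\left(a^{2} + s^{2}\right)^{2}} \, ds = - \frac{\pi}{2 a^{2}},$$
so $\int_{0}^{\infty} \frac{1}{\left(a^{2} + s^{2}\right)^{2}} \, ds = \frac{\pi}{4 a^{3}}$.

Repeating — each differentiation of $1/(s^2+a^2)^j$ produces $-2ja/(s^2+a^2)^{j+1}$ — and dividing through by $-2ja$ at each step yields, after $3$ differentiations in total,
$$\int_{0}^{\infty} \frac{1}{\left(a^{2} + s^{2}\right)^{4}} \, ds = \frac{5 \pi}{32 a^{7}}.$$

Setting $a = 5$:
$$I = \frac{\pi}{500000}.$$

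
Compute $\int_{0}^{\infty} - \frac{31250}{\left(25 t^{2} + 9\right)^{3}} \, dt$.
$- \frac{3125 \pi}{648}$

Begin with the known result
$$J(a) = \int_{0}^{\infty} - \frac{2}{a^{2} + t^{2}} \, dt = - \frac{\pi}{a}.$$

Differentiating under the integral sign with respect to $a$,
$$\frac{dJ}{da} = \int_{0}^{\infty} \frac{4 a}{\left(a^{2} + t^{2}\right)^{2}} \, dt = \frac{\pi}{a^{2}},$$
so $\int_{0}^{\infty} - \frac{2}{\left(a^{2} + t^{2}\right)^{2}} \, dt = - \frac{\pi}{2 a^{3}}$.

Repeating — each differentiation of $1/(t^2+a^2)^j$ produces $-2ja/(t^2+a^2)^{j+1}$ — and dividing through by $-2ja$ at each step yields, after $2$ differentiations in total,
$$\int_{0}^{\infty} - \frac{2}{\left(a^{2} + t^{2}\right)^{3}} \, dt = - \frac{3 \pi}{8 a^{5}}.$$

Setting $a = \frac{3}{5}$:
$$I = - \frac{3125 \pi}{648}.$$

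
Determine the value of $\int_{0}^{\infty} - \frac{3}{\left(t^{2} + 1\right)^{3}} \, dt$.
$- \frac{9 \pi}{16}$

Recall the elementary integral
$$J(a) = \int_{0}^{\infty} - \frac{3}{a^{2} + t^{2}} \, dt = - \frac{3 \pi}{2 a}.$$

Differentiating under the integral sign with respect to $a$,
$$\frac{dJ}{da} = \int_{0}^{\infty} \frac{6 a}{\left(a^{2} + t^{2}\right)^{2}} \, dt = \frac{3 \pi}{2 a^{2}},$$
so $\int_{0}^{\infty} - \frac{3}{\left(a^{2} + t^{2}\right)^{2}} \, dt = - \frac{3 \pi}{4 a^{3}}$.

Repeating — each differentiation of $1/(t^2+a^2)^j$ produces $-2ja/(t^2+a^2)^{j+1}$ — and dividing through by $-2ja$ at each step yields, after $2$ differentiations in total,
$$\int_{0}^{\infty} - \frac{3}{\left(a^{2} + t^{2}\right)^{3}} \, dt = - \frac{9 \pi}{16 a^{5}}.$$

Setting $a = 1$:
$$I = - \frac{9 \pi}{16}.$$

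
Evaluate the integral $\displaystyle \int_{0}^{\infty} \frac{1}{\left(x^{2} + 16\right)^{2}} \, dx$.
$\frac{\pi}{256}$

Recall the elementary integral
$$J(a) = \int_{0}^{\infty} \frac{1}{a^{2} + x^{2}} \, dx = \frac{\pi}{2 a}.$$

Differentiating under the integral sign with respect to $a$,
$$\frac{dJ}{da} = \int_{0}^{\infty} - \frac{2 a}{\left(a^{2} + x^{2}\right)^{2}} \, dx = - \frac{\pi}{2 a^{2}},$$
so $\int_{0}^{\infty} \frac{1}{\left(a^{2} + x^{2}\right)^{2}} \, dx = \frac{\pi}{4 a^{3}}$.

Setting $a = 4$:
$$I = \frac{\pi}{256}.$$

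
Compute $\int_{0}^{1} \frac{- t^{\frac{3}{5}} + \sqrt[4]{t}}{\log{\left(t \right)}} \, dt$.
$- \log{\left(\frac{32}{25} \right)}$

Introduce a parameter $a$ in the exponent: let $I(a) = \int_{0}^{1} \frac{\sqrt[4]{t} - t^{a}}{\log{\left(t \right)}} \, dt$.

Since $\dfrac{\partial}{\partial a}\,t^{a} = t^{a} \ln t$, the $\ln t$ in the denominator cancels and
$$\frac{dI}{da} = \int_{0}^{1} -1 t^{a} \, dt = -1 \left[\frac{t^{a+1}}{a+1}\right]_0^1 = - \frac{1}{a + 1}.$$

Integrating with respect to $a$ gives $I(a) = - \log{\left(\frac{4 a}{5} + \frac{4}{5} \right)} + C$.

At $a = \frac{1}{4}$ the integrand is identically $0$, so $I(\frac{1}{4}) = 0$. The closed form gives $0$, hence $C = 0$.

Setting $a = \frac{3}{5}$:
$$I = - \log{\left(\frac{32}{25} \right)}.$$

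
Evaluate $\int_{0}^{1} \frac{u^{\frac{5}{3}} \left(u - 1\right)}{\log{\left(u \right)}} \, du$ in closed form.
$- \log{\left(\frac{8}{11} \right)}$

Introduce a parameter $a$ in the exponent: let $I(a) = \int_{0}^{1} \frac{u^{\frac{8}{3}} - u^{a}}{\log{\left(u \right)}} \, du$.

Since $\dfrac{\partial}{\partial a}\,u^{a} = u^{a} \ln u$, the $\ln u$ in the denominator cancels and
$$\frac{dI}{da} = \int_{0}^{1} -1 u^{a} \, du = -1 \left[\frac{u^{a+1}}{a+1}\right]_0^1 = - \frac{1}{a + 1}.$$

Integrating with respect to $a$ gives $I(a) = - \log{\left(\frac{3 a}{11} + \frac{3}{11} \right)} + C$.

At $a = \frac{8}{3}$ the integrand is identically $0$, so $I(\frac{8}{3}) = 0$. The closed form gives $0$, hence $C = 0$.

Setting $a = \frac{5}{3}$:
$$I = - \log{\left(\frac{8}{11} \right)}.$$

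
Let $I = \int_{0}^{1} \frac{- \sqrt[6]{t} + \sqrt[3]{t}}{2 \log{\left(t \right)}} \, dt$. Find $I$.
$\log{\left(\frac{2 \sqrt{14}}{7} \right)}$

Introduce a parameter $a$ in the exponent: let $I(a) = \int_{0}^{1} \frac{- \sqrt[6]{t} + t^{a}}{2 \log{\left(t \right)}} \, dt$.

Since $\dfrac{\partial}{\partial a}\,t^{a} = t^{a} \ln t$, the $\ln t$ in the denominator cancels and
$$\frac{dI}{da} = \int_{0}^{1} \frac{1}{2} t^{a} \, dt = \frac{1}{2} \left[\frac{t^{a+1}}{a+1}\right]_0^1 = \frac{1}{2 \left(a + 1\right)}.$$

Integrating with respect to $a$ gives $I(a) = \log{\left(\frac{\sqrt{42} \sqrt{a + 1}}{7} \right)} + C$.

At $a = \frac{1}{6}$ the integrand is identically $0$, so $I(\frac{1}{6}) = 0$. The closed form gives $0$, hence $C = 0$.

Setting $a = \frac{1}{3}$:
$$I = \log{\left(\frac{2 \sqrt{14}}{7} \right)}.$$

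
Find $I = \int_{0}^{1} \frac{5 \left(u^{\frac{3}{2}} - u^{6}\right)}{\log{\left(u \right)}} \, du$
$- \log{\left(\frac{537824}{3125} \right)}$

Consider the one-parameter family: let $I(a) = \int_{0}^{1} \frac{5 \left(u^{\frac{3}{2}} - u^{a}\right)}{\log{\left(u \right)}} \, du$.

Since $\dfrac{\partial}{\partial a}\,u^{a} = u^{a} \ln u$, the $\ln u$ in the denominator cancels and
$$\frac{dI}{da} = \int_{0}^{1} -5 u^{a} \, du = -5 \left[\frac{u^{a+1}}{a+1}\right]_0^1 = - \frac{5}{a + 1}.$$

Integrating with respect to $a$ gives $I(a) = - \log{\left(\frac{32 \left(a + 1\right)^{5}}{3125} \right)} + C$.

At $a = \frac{3}{2}$ the integrand is identically $0$, so $I(\frac{3}{2}) = 0$. The closed form gives $0$, hence $C = 0$.

Setting $a = 6$:
$$I = - \log{\left(\frac{537824}{3125} \right)}.$$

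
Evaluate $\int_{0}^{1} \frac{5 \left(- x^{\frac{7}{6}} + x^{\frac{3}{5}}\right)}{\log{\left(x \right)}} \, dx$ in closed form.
$- \log{\left(\frac{1160290625}{254803968} \right)}$

Replace the exponent $\frac{7}{6}$ by a parameter $a$: let $I(a) = \int_{0}^{1} \frac{5 \left(x^{\frac{3}{5}} - x^{a}\right)}{\log{\left(x \right)}} \, dx$.

Since $\dfrac{\partial}{\partial a}\,x^{a} = x^{a} \ln x$, the $\ln x$ in the denominator cancels and
$$\frac{dI}{da} = \int_{0}^{1} -5 x^{a} \, dx = -5 \left[\frac{x^{a+1}}{a+1}\right]_0^1 = - \frac{5}{a + 1}.$$

Integrating with respect to $a$ gives $I(a) = - \log{\left(\frac{3125 \left(a + 1\right)^{5}}{32768} \right)} + C$.

At $a = \frac{3}{5}$ the integrand is identically $0$, so $I(\frac{3}{5}) = 0$. The closed form gives $0$, hence $C = 0$.

Setting $a = \frac{7}{6}$:
$$I = - \log{\left(\frac{1160290625}{254803968} \right)}.$$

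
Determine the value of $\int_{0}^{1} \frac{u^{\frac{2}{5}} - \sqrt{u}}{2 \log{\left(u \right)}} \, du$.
$\log{\left(\frac{\sqrt{210}}{15} \right)}$

Introduce a parameter $a$ in the exponent: let $I(a) = \int_{0}^{1} \frac{u^{\frac{2}{5}} - u^{a}}{2 \log{\left(u \right)}} \, du$.

Since $\dfrac{\partial}{\partial a}\,u^{a} = u^{a} \ln u$, the $\ln u$ in the denominator cancels and
$$\frac{dI}{da} = \int_{0}^{1} - \frac{1}{2} u^{a} \, du = - \frac{1}{2} \left[\frac{u^{a+1}}{a+1}\right]_0^1 = - \frac{1}{2 a + 2}.$$

Integrating with respect to $a$ gives $I(a) = - \frac{\log{\left(a + 1 \right)}}{2} - \frac{\log{\left(5 \right)}}{2} + \frac{\log{\left(7 \right)}}{2} + C$.

At $a = \frac{2}{5}$ the integrand is identically $0$, so $I(\frac{2}{5}) = 0$. The closed form gives $0$, hence $C = 0$.

Setting $a = \frac{1}{2}$:
$$I = \log{\left(\frac{\sqrt{210}}{15} \right)}.$$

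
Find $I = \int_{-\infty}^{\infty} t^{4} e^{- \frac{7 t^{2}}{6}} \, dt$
$\frac{27 \sqrt{42} \sqrt{\pi}}{343}$

Start from the elementary integral
$$J(a) = \int_{-\infty}^{\infty} e^{- a t^{2}} \, dt = \frac{\sqrt{\pi}}{\sqrt{a}}.$$

Differentiating under the integral sign brings down a factor of $(-t^2)$:
$$\frac{dJ}{da} = \int_{-\infty}^{\infty} - t^{2} e^{- a t^{2}} \, dt = - \frac{\sqrt{\pi}}{2 a^{\frac{3}{2}}}.$$

Repeating twice in total — each differentiation brings down another $(-t^2)$ — gives
$$\frac{d^{2}J}{da^{2}} = \int_{-\infty}^{\infty} t^{4} e^{- a t^{2}} \, dt = \frac{3 \sqrt{\pi}}{4 a^{\frac{5}{2}}},$$
and the integrand here is exactly the target integrand, so $I = \frac{3 \sqrt{\pi}}{4 a^{\frac{5}{2}}}$.

Setting $a = \frac{7}{6}$:
$$I = \frac{27 \sqrt{42} \sqrt{\pi}}{343}.$$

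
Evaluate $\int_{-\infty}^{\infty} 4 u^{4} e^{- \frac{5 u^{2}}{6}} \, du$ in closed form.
$\frac{108 \sqrt{30} \sqrt{\pi}}{125}$

Begin with the known integral
$$J(a) = \int_{-\infty}^{\infty} 4 e^{- a u^{2}} \, du = \frac{4 \sqrt{\pi}}{\sqrt{a}}.$$

Differentiating under the integral sign brings down a factor of $(-u^2)$:
$$\frac{dJ}{da} = \int_{-\infty}^{\infty} - 4 u^{2} e^{- a u^{2}} \, du = - \frac{2 \sqrt{\pi}}{a^{\frac{3}{2}}}.$$

Repeating twice in total — each differentiation brings down another $(-u^2)$ — gives
$$\frac{d^{2}J}{da^{2}} = \int_{-\infty}^{\infty} 4 u^{4} e^{- a u^{2}} \, du = \frac{3 \sqrt{\pi}}{a^{\frac{5}{2}}},$$
and the integrand here is exactly the target integrand, so $I = \frac{3 \sqrt{\pi}}{a^{\frac{5}{2}}}$.

Setting $a = \frac{5}{6}$:
$$I = \frac{108 \sqrt{30} \sqrt{\pi}}{125}.$$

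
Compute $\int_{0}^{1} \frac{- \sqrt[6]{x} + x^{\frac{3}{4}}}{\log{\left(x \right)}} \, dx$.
$\log{\left(\frac{3}{2} \right)}$

Introduce a parameter $a$ in the exponent: let $I(a) = \int_{0}^{1} \frac{- \sqrt[6]{x} + x^{a}}{\log{\left(x \right)}} \, dx$.

Since $\dfrac{\partial}{\partial a}\,x^{a} = x^{a} \ln x$, the $\ln x$ in the denominator cancels and
$$\frac{dI}{da} = \int_{0}^{1} x^{a} \, dx = \left[\frac{x^{a+1}}{a+1}\right]_0^1 = \frac{1}{a + 1}.$$

Integrating with respect to $a$ gives $I(a) = \log{\left(\frac{6 a}{7} + \frac{6}{7} \right)} + C$.

At $a = \frac{1}{6}$ the integrand is identically $0$, so $I(\frac{1}{6}) = 0$. The closed form gives $0$, hence $C = 0$.

Setting $a = \frac{3}{4}$:
$$I = \log{\left(\frac{3}{2} \right)}.$$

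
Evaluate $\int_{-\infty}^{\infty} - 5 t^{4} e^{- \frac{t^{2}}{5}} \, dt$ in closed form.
$- \frac{375 \sqrt{5} \sqrt{\pi}}{4}$

Start from the elementary integral
$$J(a) = \int_{-\infty}^{\infty} - 5 e^{- a t^{2}} \, dt = - \frac{5 \sqrt{\pi}}{\sqrt{a}}.$$

Differentiating under the integral sign brings down a factor of $(-t^2)$:
$$\frac{dJ}{da} = \int_{-\infty}^{\infty} 5 t^{2} e^{- a t^{2}} \, dt = \frac{5 \sqrt{\pi}}{2 a^{\frac{3}{2}}}.$$

Repeating twice in total — each differentiation brings down another $(-t^2)$ — gives
$$\frac{d^{2}J}{da^{2}} = \int_{-\infty}^{\infty} - 5 t^{4} e^{- a t^{2}} \, dt = - \frac{15 \sqrt{\pi}}{4 a^{\frac{5}{2}}},$$
and the integrand here is exactly the target integrand, so $I = - \frac{15 \sqrt{\pi}}{4 a^{\frac{5}{2}}}$.

Setting $a = \frac{1}{5}$:
$$I = - \frac{375 \sqrt{5} \sqrt{\pi}}{4}.$$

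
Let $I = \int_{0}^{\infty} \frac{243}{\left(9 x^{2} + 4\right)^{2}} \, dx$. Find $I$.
$\frac{81 \pi}{32}$

Recall the elementary integral
$$J(a) = \int_{0}^{\infty} \frac{3}{a^{2} + x^{2}} \, dx = \frac{3 \pi}{2 a}.$$

Differentiating under the integral sign with respect to $a$,
$$\frac{dJ}{da} = \int_{0}^{\infty} - \frac{6 a}{\left(a^{2} + x^{2}\right)^{2}} \, dx = - \frac{3 \pi}{2 a^{2}},$$
so $\int_{0}^{\infty} \frac{3}{\left(a^{2} + x^{2}\right)^{2}} \, dx = \frac{3 \pi}{4 a^{3}}$.

Setting $a = \frac{2}{3}$:
$$I = \frac{81 \pi}{32}.$$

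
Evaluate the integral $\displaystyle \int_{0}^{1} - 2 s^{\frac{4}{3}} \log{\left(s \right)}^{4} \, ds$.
$- \frac{11664}{16807}$

Consider the simpler parametrised integral
$$J(a) = \int_{0}^{1} - 2 s^{a} \, ds = - \frac{2}{a + 1}.$$

Differentiating under the integral sign brings down a factor of $\ln s$:
$$\frac{dJ}{da} = \int_{0}^{1} - 2 s^{a} \log{\left(s \right)} \, ds = \frac{2}{\left(a + 1\right)^{2}}.$$

Repeating $4$ times in total — each differentiation brings down another $\ln s$ — gives
$$\frac{d^{4}J}{da^{4}} = \int_{0}^{1} - 2 s^{a} \log{\left(s \right)}^{4} \, ds = - \frac{48}{\left(a + 1\right)^{5}},$$
and the integrand here is exactly the target integrand, so $I = - \frac{48}{\left(a + 1\right)^{5}}$.

Setting $a = \frac{4}{3}$:
$$I = - \frac{11664}{16807}.$$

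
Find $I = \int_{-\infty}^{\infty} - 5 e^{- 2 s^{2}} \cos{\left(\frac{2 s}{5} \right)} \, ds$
$- \frac{5 \sqrt{2} \sqrt{\pi}}{2 e^{\frac{1}{50}}}$

Define $I(b) = \int_{-\infty}^{\infty} - 5 e^{- 2 s^{2}} \cos{\left(b s \right)} \, ds$.

Differentiating under the integral sign,
$$I'(b) = \int_{-\infty}^{\infty} 5 s e^{- 2 s^{2}} \sin{\left(b s \right)} \, ds.$$

Integrate $\int_{-\infty}^{\infty} s \sin(b s)\, e^{- 2 s^{2}}\, ds$ by parts with $u = \sin(b s)$ and $dv = s\, e^{- 2 s^{2}}\, ds$, giving $v = - \frac{e^{- 2 s^{2}}}{4}$. The boundary term vanishes and
$$\int_{-\infty}^{\infty} s \sin(b s)\, e^{- 2 s^{2}}\, ds = \frac{b}{4} \int_{-\infty}^{\infty} \cos(b s)\, e^{- 2 s^{2}}\, ds,$$
so $I'(b) = - \frac{b}{4}\, I(b)$.

This is a separable first-order ODE; solving with the initial condition $I(0) = \int_{-\infty}^{\infty} - 5 e^{- 2 s^{2}}\,ds = - \frac{5 \sqrt{2} \sqrt{\pi}}{2}$ gives
$$I(b) = - \frac{5 \sqrt{2} \sqrt{\pi} e^{- \frac{b^{2}}{8}}}{2}.$$

Setting $b = \frac{2}{5}$:
$$I = - \frac{5 \sqrt{2} \sqrt{\pi}}{2 e^{\frac{1}{50}}}.$$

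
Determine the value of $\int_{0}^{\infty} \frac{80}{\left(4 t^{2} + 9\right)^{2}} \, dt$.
$\frac{10 \pi}{27}$

Begin with the known result
$$J(a) = \int_{0}^{\infty} \frac{5}{a^{2} + t^{2}} \, dt = \frac{5 \pi}{2 a}.$$

Differentiating under the integral sign with respect to $a$,
$$\frac{dJ}{da} = \int_{0}^{\infty} - \frac{10 a}{\left(a^{2} + t^{2}\right)^{2}} \, dt = - \frac{5 \pi}{2 a^{2}},$$
so $\int_{0}^{\infty} \frac{5}{\left(a^{2} + t^{2}\right)^{2}} \, dt = \frac{5 \pi}{4 a^{3}}$.

Setting $a = \frac{3}{2}$:
$$I = \frac{10 \pi}{27}.$$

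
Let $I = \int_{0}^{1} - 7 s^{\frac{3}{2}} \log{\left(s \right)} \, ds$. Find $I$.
$\frac{28}{25}$

Consider the simpler parametrised integral
$$J(a) = \int_{0}^{1} - 7 s^{a} \, ds = - \frac{7}{a + 1}.$$

Differentiating under the integral sign brings down a factor of $\ln s$:
$$\frac{dJ}{da} = \int_{0}^{1} - 7 s^{a} \log{\left(s \right)} \, ds = \frac{7}{\left(a + 1\right)^{2}}.$$

The integral on the left is $I$, so $I = \frac{7}{\left(a + 1\right)^{2}}$.

Setting $a = \frac{3}{2}$:
$$I = \frac{28}{25}.$$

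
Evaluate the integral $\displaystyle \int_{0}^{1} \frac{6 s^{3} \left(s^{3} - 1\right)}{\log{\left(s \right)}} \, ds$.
$\log{\left(\frac{117649}{4096} \right)}$

Replace the exponent $3$ by a parameter $a$: let $I(a) = \int_{0}^{1} \frac{6 \left(s^{6} - s^{a}\right)}{\log{\left(s \right)}} \, ds$.

Since $\dfrac{\partial}{\partial a}\,s^{a} = s^{a} \ln s$, the $\ln s$ in the denominator cancels and
$$\frac{dI}{da} = \int_{0}^{1} -6 s^{a} \, ds = -6 \left[\frac{s^{a+1}}{a+1}\right]_0^1 = - \frac{6}{a + 1}.$$

Integrating with respect to $a$ gives $I(a) = \log{\left(\frac{117649}{\left(a + 1\right)^{6}} \right)} + C$.

At $a = 6$ the integrand is identically $0$, so $I(6) = 0$. The closed form gives $0$, hence $C = 0$.

Setting $a = 3$:
$$I = \log{\left(\frac{117649}{4096} \right)}.$$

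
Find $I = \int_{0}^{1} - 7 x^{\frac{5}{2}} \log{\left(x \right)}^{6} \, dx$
$- \frac{92160}{117649}$

Consider the simpler parametrised integral
$$J(a) = \int_{0}^{1} - 7 x^{a} \, dx = - \frac{7}{a + 1}.$$

Differentiating under the integral sign brings down a factor of $\ln x$:
$$\frac{dJ}{da} = \int_{0}^{1} - 7 x^{a} \log{\left(x \right)} \, dx = \frac{7}{\left(a + 1\right)^{2}}.$$

Repeating $6$ times in total — each differentiation brings down another $\ln x$ — gives
$$\frac{d^{6}J}{da^{6}} = \int_{0}^{1} - 7 x^{a} \log{\left(x \right)}^{6} \, dx = - \frac{5040}{\left(a + 1\right)^{7}},$$
and the integrand here is exactly the target integrand, so $I = - \frac{5040}{\left(a + 1\right)^{7}}$.

Setting $a = \frac{5}{2}$:
$$I = - \frac{92160}{117649}.$$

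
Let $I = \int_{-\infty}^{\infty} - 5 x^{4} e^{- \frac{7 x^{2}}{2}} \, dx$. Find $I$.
$- \frac{15 \sqrt{14} \sqrt{\pi}}{343}$

Start from the elementary integral
$$J(a) = \int_{-\infty}^{\infty} - 5 e^{- a x^{2}} \, dx = - \frac{5 \sqrt{\pi}}{\sqrt{a}}.$$

Differentiating under the integral sign brings down a factor of $(-x^2)$:
$$\frac{dJ}{da} = \int_{-\infty}^{\infty} 5 x^{2} e^{- a x^{2}} \, dx = \frac{5 \sqrt{\pi}}{2 a^{\frac{3}{2}}}.$$

Repeating twice in total — each differentiation brings down another $(-x^2)$ — gives
$$\frac{d^{2}J}{da^{2}} = \int_{-\infty}^{\infty} - 5 x^{4} e^{- a x^{2}} \, dx = - \frac{15 \sqrt{\pi}}{4 a^{\frac{5}{2}}},$$
and the integrand here is exactly the target integrand, so $I = - \frac{15 \sqrt{\pi}}{4 a^{\frac{5}{2}}}$.

Setting $a = \frac{7}{2}$:
$$I = - \frac{15 \sqrt{14} \sqrt{\pi}}{343}.$$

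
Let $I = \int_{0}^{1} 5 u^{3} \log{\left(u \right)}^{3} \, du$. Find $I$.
$- \frac{15}{128}$

Consider the simpler parametrised integral
$$J(a) = \int_{0}^{1} 5 u^{a} \, du = \frac{5}{a + 1}.$$

Differentiating under the integral sign brings down a factor of $\ln u$:
$$\frac{dJ}{da} = \int_{0}^{1} 5 u^{a} \log{\left(u \right)} \, du = - \frac{5}{\left(a + 1\right)^{2}}.$$

Repeating $3$ times in total — each differentiation brings down another $\ln u$ — gives
$$\frac{d^{3}J}{da^{3}} = \int_{0}^{1} 5 u^{a} \log{\left(u \right)}^{3} \, du = - \frac{30}{\left(a + 1\right)^{4}},$$
and the integrand here is exactly the target integrand, so $I = - \frac{30}{\left(a + 1\right)^{4}}$.

Setting $a = 3$:
$$I = - \frac{15}{128}.$$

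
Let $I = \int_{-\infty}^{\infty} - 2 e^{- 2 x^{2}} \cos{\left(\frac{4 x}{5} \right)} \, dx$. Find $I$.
$- \frac{\sqrt{2} \sqrt{\pi}}{e^{\frac{2}{25}}}$

Treat the cosine frequency as a parameter and define $I(b) = \int_{-\infty}^{\infty} - 2 e^{- 2 x^{2}} \cos{\left(b x \right)} \, dx$.

Differentiating under the integral sign,
$$I'(b) = \int_{-\infty}^{\infty} 2 x e^{- 2 x^{2}} \sin{\left(b x \right)} \, dx.$$

Integrate $\int_{-\infty}^{\infty} x \sin(b x)\, e^{- 2 x^{2}}\, dx$ by parts with $u = \sin(b x)$ and $dv = x\, e^{- 2 x^{2}}\, dx$, giving $v = - \frac{e^{- 2 x^{2}}}{4}$. The boundary term vanishes and
$$\int_{-\infty}^{\infty} x \sin(b x)\, e^{- 2 x^{2}}\, dx = \frac{b}{4} \int_{-\infty}^{\infty} \cos(b x)\, e^{- 2 x^{2}}\, dx,$$
so $I'(b) = - \frac{b}{4}\, I(b)$.

This is a separable first-order ODE; solving with the initial condition $I(0) = \int_{-\infty}^{\infty} - 2 e^{- 2 x^{2}}\,dx = - \sqrt{2} \sqrt{\pi}$ gives
$$I(b) = - \sqrt{2} \sqrt{\pi} e^{- \frac{b^{2}}{8}}.$$

Setting $b = \frac{4}{5}$:
$$I = - \frac{\sqrt{2} \sqrt{\pi}}{e^{\frac{2}{25}}}.$$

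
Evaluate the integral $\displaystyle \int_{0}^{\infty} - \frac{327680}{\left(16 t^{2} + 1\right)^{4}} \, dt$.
$- 12800 \pi$

Recall the elementary integral
$$J(a) = \int_{0}^{\infty} - \frac{5}{a^{2} + t^{2}} \, dt = - \frac{5 \pi}{2 a}.$$

Differentiating under the integral sign with respect to $a$,
$$\frac{dJ}{da} = \int_{0}^{\infty} \frac{10 a}{\left(a^{2} + t^{2}\right)^{2}} \, dt = \frac{5 \pi}{2 a^{2}},$$
so $\int_{0}^{\infty} - \frac{5}{\left(a^{2} + t^{2}\right)^{2}} \, dt = - \frac{5 \pi}{4 a^{3}}$.

Repeating — each differentiation of $1/(t^2+a^2)^j$ produces $-2ja/(t^2+a^2)^{j+1}$ — and dividing through by $-2ja$ at each step yields, after $3$ differentiations in total,
$$\int_{0}^{\infty} - \frac{5}{\left(a^{2} + t^{2}\right)^{4}} \, dt = - \frac{25 \pi}{32 a^{7}}.$$

Setting $a = \frac{1}{4}$:
$$I = - 12800 \pi.$$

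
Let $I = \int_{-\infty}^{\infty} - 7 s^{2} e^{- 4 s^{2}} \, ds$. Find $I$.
$- \frac{7 \sqrt{\pi}}{16}$

Begin with the known integral
$$J(a) = \int_{-\infty}^{\infty} - 7 e^{- a s^{2}} \, ds = - \frac{7 \sqrt{\pi}}{\sqrt{a}}.$$

Differentiating under the integral sign brings down a factor of $(-s^2)$:
$$\frac{dJ}{da} = \int_{-\infty}^{\infty} 7 s^{2} e^{- a s^{2}} \, ds = \frac{7 \sqrt{\pi}}{2 a^{\frac{3}{2}}}.$$

The integral on the left is $-I$, so $I = - \frac{7 \sqrt{\pi}}{2 a^{\frac{3}{2}}}$.

Setting $a = 4$:
$$I = - \frac{7 \sqrt{\pi}}{16}.$$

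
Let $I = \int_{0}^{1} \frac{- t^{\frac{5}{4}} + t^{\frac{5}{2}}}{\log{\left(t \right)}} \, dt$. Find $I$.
$\log{\left(\frac{14}{9} \right)}$

Replace the exponent $\frac{5}{2}$ by a parameter $a$: let $I(a) = \int_{0}^{1} \frac{- t^{\frac{5}{4}} + t^{a}}{\log{\left(t \right)}} \, dt$.

Since $\dfrac{\partial}{\partial a}\,t^{a} = t^{a} \ln t$, the $\ln t$ in the denominator cancels and
$$\frac{dI}{da} = \int_{0}^{1} t^{a} \, dt = \left[\frac{t^{a+1}}{a+1}\right]_0^1 = \frac{1}{a + 1}.$$

Integrating with respect to $a$ gives $I(a) = \log{\left(\frac{4 a}{9} + \frac{4}{9} \right)} + C$.

At $a = \frac{5}{4}$ the integrand is identically $0$, so $I(\frac{5}{4}) = 0$. The closed form gives $0$, hence $C = 0$.

Setting $a = \frac{5}{2}$:
$$I = \log{\left(\frac{14}{9} \right)}.$$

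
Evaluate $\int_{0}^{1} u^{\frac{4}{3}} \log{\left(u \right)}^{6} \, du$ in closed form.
$\frac{1574640}{823543}$

Start from the elementary integral
$$J(a) = \int_{0}^{1} u^{a} \, du = \frac{1}{a + 1}.$$

Differentiating under the integral sign brings down a factor of $\ln u$:
$$\frac{dJ}{da} = \int_{0}^{1} u^{a} \log{\left(u \right)} \, du = - \frac{1}{\left(a + 1\right)^{2}}.$$

Repeating $6$ times in total — each differentiation brings down another $\ln u$ — gives
$$\frac{d^{6}J}{da^{6}} = \int_{0}^{1} u^{a} \log{\left(u \right)}^{6} \, du = \frac{720}{\left(a + 1\right)^{7}},$$
and the integrand here is exactly the target integrand, so $I = \frac{720}{\left(a + 1\right)^{7}}$.

Setting $a = \frac{4}{3}$:
$$I = \frac{1574640}{823543}.$$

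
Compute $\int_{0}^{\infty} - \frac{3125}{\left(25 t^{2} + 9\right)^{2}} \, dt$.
$- \frac{625 \pi}{108}$

Start from the standard arctangent integral
$$J(a) = \int_{0}^{\infty} - \frac{5}{a^{2} + t^{2}} \, dt = - \frac{5 \pi}{2 a}.$$

Differentiating under the integral sign with respect to $a$,
$$\frac{dJ}{da} = \int_{0}^{\infty} \frac{10 a}{\left(a^{2} + t^{2}\right)^{2}} \, dt = \frac{5 \pi}{2 a^{2}},$$
so $\int_{0}^{\infty} - \frac{5}{\left(a^{2} + t^{2}\right)^{2}} \, dt = - \frac{5 \pi}{4 a^{3}}$.

Setting $a = \frac{3}{5}$:
$$I = - \frac{625 \pi}{108}.$$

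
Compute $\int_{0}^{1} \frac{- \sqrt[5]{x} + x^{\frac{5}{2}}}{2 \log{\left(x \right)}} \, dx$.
$- \log{\left(6 \right)} + \frac{\log{\left(105 \right)}}{2}$

Consider the one-parameter family: let $I(a) = \int_{0}^{1} \frac{- \sqrt[5]{x} + x^{a}}{2 \log{\left(x \right)}} \, dx$.

Since $\dfrac{\partial}{\partial a}\,x^{a} = x^{a} \ln x$, the $\ln x$ in the denominator cancels and
$$\frac{dI}{da} = \int_{0}^{1} \frac{1}{2} x^{a} \, dx = \frac{1}{2} \left[\frac{x^{a+1}}{a+1}\right]_0^1 = \frac{1}{2 \left(a + 1\right)}.$$

Integrating with respect to $a$ gives $I(a) = \log{\left(\frac{\sqrt{30} \sqrt{a + 1}}{6} \right)} + C$.

At $a = \frac{1}{5}$ the integrand is identically $0$, so $I(\frac{1}{5}) = 0$. The closed form gives $0$, hence $C = 0$.

Setting $a = \frac{5}{2}$:
$$I = - \log{\left(6 \right)} + \frac{\log{\left(105 \right)}}{2}.$$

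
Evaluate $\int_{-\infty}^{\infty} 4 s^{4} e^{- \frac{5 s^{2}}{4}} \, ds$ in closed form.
$\frac{96 \sqrt{5} \sqrt{\pi}}{125}$

Begin with the known integral
$$J(a) = \int_{-\infty}^{\infty} 4 e^{- a s^{2}} \, ds = \frac{4 \sqrt{\pi}}{\sqrt{a}}.$$

Differentiating under the integral sign brings down a factor of $(-s^2)$:
$$\frac{dJ}{da} = \int_{-\infty}^{\infty} - 4 s^{2} e^{- a s^{2}} \, ds = - \frac{2 \sqrt{\pi}}{a^{\frac{3}{2}}}.$$

Repeating twice in total — each differentiation brings down another $(-s^2)$ — gives
$$\frac{d^{2}J}{da^{2}} = \int_{-\infty}^{\infty} 4 s^{4} e^{- a s^{2}} \, ds = \frac{3 \sqrt{\pi}}{a^{\frac{5}{2}}},$$
and the integrand here is exactly the target integrand, so $I = \frac{3 \sqrt{\pi}}{a^{\frac{5}{2}}}$.

Setting $a = \frac{5}{4}$:
$$I = \frac{96 \sqrt{5} \sqrt{\pi}}{125}.$$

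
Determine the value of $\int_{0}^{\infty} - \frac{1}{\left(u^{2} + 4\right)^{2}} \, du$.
$- \frac{\pi}{32}$

Begin with the known result
$$J(a) = \int_{0}^{\infty} - \frac{1}{a^{2} + u^{2}} \, du = - \frac{\pi}{2 a}.$$

Differentiating under the integral sign with respect to $a$,
$$\frac{dJ}{da} = \int_{0}^{\infty} \frac{2 a}{\left(a^{2} + u^{2}\right)^{2}} \, du = \frac{\pi}{2 a^{2}},$$
so $\int_{0}^{\infty} - \frac{1}{\left(a^{2} + u^{2}\right)^{2}} \, du = - \frac{\pi}{4 a^{3}}$.

Setting $a = 2$:
$$I = - \frac{\pi}{32}.$$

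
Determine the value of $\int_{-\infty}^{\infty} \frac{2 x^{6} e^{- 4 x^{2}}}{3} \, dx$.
$\frac{5 \sqrt{\pi}}{512}$

Consider the simpler parametrised integral
$$J(a) = \int_{-\infty}^{\infty} \frac{2 e^{- a x^{2}}}{3} \, dx = \frac{2 \sqrt{\pi}}{3 \sqrt{a}}.$$

Differentiating under the integral sign brings down a factor of $(-x^2)$:
$$\frac{dJ}{da} = \int_{-\infty}^{\infty} - \frac{2 x^{2} e^{- a x^{2}}}{3} \, dx = - \frac{\sqrt{\pi}}{3 a^{\frac{3}{2}}}.$$

Repeating $3$ times in total — each differentiation brings down another $(-x^2)$ — gives
$$\frac{d^{3}J}{da^{3}} = \int_{-\infty}^{\infty} - \frac{2 x^{6} e^{- a x^{2}}}{3} \, dx = - \frac{5 \sqrt{\pi}}{4 a^{\frac{7}{2}}},$$
and the integrand here is $(-1)^{3}$ times the target integrand, so $I = (-1)^{3}\,\frac{d^{3}J}{da^{3}} = \frac{5 \sqrt{\pi}}{4 a^{\frac{7}{2}}}$.

Setting $a = 4$:
$$I = \frac{5 \sqrt{\pi}}{512}.$$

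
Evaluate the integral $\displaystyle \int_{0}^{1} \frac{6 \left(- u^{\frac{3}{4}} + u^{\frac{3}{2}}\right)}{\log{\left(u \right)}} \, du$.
$\log{\left(\frac{1000000}{117649} \right)}$

Consider the one-parameter family: let $I(a) = \int_{0}^{1} \frac{6 \left(- u^{\frac{3}{4}} + u^{a}\right)}{\log{\left(u \right)}} \, du$.

Since $\dfrac{\partial}{\partial a}\,u^{a} = u^{a} \ln u$, the $\ln u$ in the denominator cancels and
$$\frac{dI}{da} = \int_{0}^{1} 6 u^{a} \, du = 6 \left[\frac{u^{a+1}}{a+1}\right]_0^1 = \frac{6}{a + 1}.$$

Integrating with respect to $a$ gives $I(a) = \log{\left(\frac{4096 \left(a + 1\right)^{6}}{117649} \right)} + C$.

At $a = \frac{3}{4}$ the integrand is identically $0$, so $I(\frac{3}{4}) = 0$. The closed form gives $0$, hence $C = 0$.

Setting $a = \frac{3}{2}$:
$$I = \log{\left(\frac{1000000}{117649} \right)}.$$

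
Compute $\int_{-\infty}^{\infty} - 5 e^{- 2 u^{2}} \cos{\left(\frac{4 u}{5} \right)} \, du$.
$- \frac{5 \sqrt{2} \sqrt{\pi}}{2 e^{\frac{2}{25}}}$

Treat the cosine frequency as a parameter and define $I(b) = \int_{-\infty}^{\infty} - 5 e^{- 2 u^{2}} \cos{\left(b u \right)} \, du$.

Differentiating under the integral sign,
$$I'(b) = \int_{-\infty}^{\infty} 5 u e^{- 2 u^{2}} \sin{\left(b u \right)} \, du.$$

Integrate $\int_{-\infty}^{\infty} u \sin(b u)\, e^{- 2 u^{2}}\, du$ by parts with $w = \sin(b u)$ and $dv = u\, e^{- 2 u^{2}}\, du$, giving $v = - \frac{e^{- 2 u^{2}}}{4}$. The boundary term vanishes and
$$\int_{-\infty}^{\infty} u \sin(b u)\, e^{- 2 u^{2}}\, du = \frac{b}{4} \int_{-\infty}^{\infty} \cos(b u)\, e^{- 2 u^{2}}\, du,$$
so $I'(b) = - \frac{b}{4}\, I(b)$.

This is a separable first-order ODE; solving with the initial condition $I(0) = \int_{-\infty}^{\infty} - 5 e^{- 2 u^{2}}\,du = - \frac{5 \sqrt{2} \sqrt{\pi}}{2}$ gives
$$I(b) = - \frac{5 \sqrt{2} \sqrt{\pi} e^{- \frac{b^{2}}{8}}}{2}.$$

Setting $b = \frac{4}{5}$:
$$I = - \frac{5 \sqrt{2} \sqrt{\pi}}{2 e^{\frac{2}{25}}}.$$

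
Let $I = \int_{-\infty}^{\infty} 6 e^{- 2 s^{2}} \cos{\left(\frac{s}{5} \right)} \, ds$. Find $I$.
$\frac{3 \sqrt{2} \sqrt{\pi}}{e^{\frac{1}{200}}}$

Define $I(b) = \int_{-\infty}^{\infty} 6 e^{- 2 s^{2}} \cos{\left(b s \right)} \, ds$.

Differentiating under the integral sign,
$$I'(b) = \int_{-\infty}^{\infty} - 6 s e^{- 2 s^{2}} \sin{\left(b s \right)} \, ds.$$

Integrate $\int_{-\infty}^{\infty} s \sin(b s)\, e^{- 2 s^{2}}\, ds$ by parts with $u = \sin(b s)$ and $dv = s\, e^{- 2 s^{2}}\, ds$, giving $v = - \frac{e^{- 2 s^{2}}}{4}$. The boundary term vanishes and
$$\int_{-\infty}^{\infty} s \sin(b s)\, e^{- 2 s^{2}}\, ds = \frac{b}{4} \int_{-\infty}^{\infty} \cos(b s)\, e^{- 2 s^{2}}\, ds,$$
so $I'(b) = - \frac{b}{4}\, I(b)$.

This is a separable first-order ODE; solving with the initial condition $I(0) = \int_{-\infty}^{\infty} 6 e^{- 2 s^{2}}\,ds = 3 \sqrt{2} \sqrt{\pi}$ gives
$$I(b) = 3 \sqrt{2} \sqrt{\pi} e^{- \frac{b^{2}}{8}}.$$

Setting $b = \frac{1}{5}$:
$$I = \frac{3 \sqrt{2} \sqrt{\pi}}{e^{\frac{1}{200}}}.$$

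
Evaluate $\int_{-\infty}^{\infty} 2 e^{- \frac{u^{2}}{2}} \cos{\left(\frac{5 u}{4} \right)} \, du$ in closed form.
$\frac{2 \sqrt{2} \sqrt{\pi}}{e^{\frac{25}{32}}}$

Let $b$ denote the cosine frequency and define $I(b) = \int_{-\infty}^{\infty} 2 e^{- \frac{u^{2}}{2}} \cos{\left(b u \right)} \, du$.

Differentiating under the integral sign,
$$I'(b) = \int_{-\infty}^{\infty} - 2 u e^{- \frac{u^{2}}{2}} \sin{\left(b u \right)} \, du.$$

Integrate $\int_{-\infty}^{\infty} u \sin(b u)\, e^{- \frac{u^{2}}{2}}\, du$ by parts with $w = \sin(b u)$ and $dv = u\, e^{- \frac{u^{2}}{2}}\, du$, giving $v = - e^{- \frac{u^{2}}{2}}$. The boundary term vanishes and
$$\int_{-\infty}^{\infty} u \sin(b u)\, e^{- \frac{u^{2}}{2}}\, du = b \int_{-\infty}^{\infty} \cos(b u)\, e^{- \frac{u^{2}}{2}}\, du,$$
so $I'(b) = - b\, I(b)$.

This is a separable first-order ODE; solving with the initial condition $I(0) = \int_{-\infty}^{\infty} 2 e^{- \frac{u^{2}}{2}}\,du = 2 \sqrt{2} \sqrt{\pi}$ gives
$$I(b) = 2 \sqrt{2} \sqrt{\pi} e^{- \frac{b^{2}}{2}}.$$

Setting $b = \frac{5}{4}$:
$$I = \frac{2 \sqrt{2} \sqrt{\pi}}{e^{\frac{25}{32}}}.$$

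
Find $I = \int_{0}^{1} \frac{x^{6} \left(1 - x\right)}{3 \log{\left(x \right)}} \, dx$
$- \log{\left(2 \right)} + \frac{\log{\left(7 \right)}}{3}$

Introduce a parameter $a$ in the exponent: let $I(a) = \int_{0}^{1} \frac{- x^{7} + x^{a}}{3 \log{\left(x \right)}} \, dx$.

Since $\dfrac{\partial}{\partial a}\,x^{a} = x^{a} \ln x$, the $\ln x$ in the denominator cancels and
$$\frac{dI}{da} = \int_{0}^{1} \frac{1}{3} x^{a} \, dx = \frac{1}{3} \left[\frac{x^{a+1}}{a+1}\right]_0^1 = \frac{1}{3 \left(a + 1\right)}.$$

Integrating with respect to $a$ gives $I(a) = \frac{\log{\left(a + 1 \right)}}{3} - \log{\left(2 \right)} + C$.

At $a = 7$ the integrand is identically $0$, so $I(7) = 0$. The closed form gives $0$, hence $C = 0$.

Setting $a = 6$:
$$I = - \log{\left(2 \right)} + \frac{\log{\left(7 \right)}}{3}.$$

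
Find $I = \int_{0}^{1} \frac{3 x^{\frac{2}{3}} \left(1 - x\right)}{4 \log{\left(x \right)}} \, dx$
$\log{\left(\frac{10^{\frac{3}{4}}}{8} \right)}$

Consider the one-parameter family: let $I(a) = \int_{0}^{1} \frac{3 \left(- x^{\frac{5}{3}} + x^{a}\right)}{4 \log{\left(x \right)}} \, dx$.

Since $\dfrac{\partial}{\partial a}\,x^{a} = x^{a} \ln x$, the $\ln x$ in the denominator cancels and
$$\frac{dI}{da} = \int_{0}^{1} \frac{3}{4} x^{a} \, dx = \frac{3}{4} \left[\frac{x^{a+1}}{a+1}\right]_0^1 = \frac{3}{4 \left(a + 1\right)}.$$

Integrating with respect to $a$ gives $I(a) = \log{\left(\frac{6^{\frac{3}{4}} \left(a + 1\right)^{\frac{3}{4}}}{8} \right)} + C$.

At $a = \frac{5}{3}$ the integrand is identically $0$, so $I(\frac{5}{3}) = 0$. The closed form gives $0$, hence $C = 0$.

Setting $a = \frac{2}{3}$:
$$I = \log{\left(\frac{10^{\frac{3}{4}}}{8} \right)}.$$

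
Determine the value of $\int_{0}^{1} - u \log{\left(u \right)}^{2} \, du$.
$- \frac{1}{4}$

Consider the simpler parametrised integral
$$J(a) = \int_{0}^{1} - u^{a} \, du = - \frac{1}{a + 1}.$$

Differentiating under the integral sign brings down a factor of $\ln u$:
$$\frac{dJ}{da} = \int_{0}^{1} - u^{a} \log{\left(u \right)} \, du = \frac{1}{\left(a + 1\right)^{2}}.$$

Repeating twice in total — each differentiation brings down another $\ln u$ — gives
$$\frac{d^{2}J}{da^{2}} = \int_{0}^{1} - u^{a} \log{\left(u \right)}^{2} \, du = - \frac{2}{\left(a + 1\right)^{3}},$$
and the integrand here is exactly the target integrand, so $I = - \frac{2}{\left(a + 1\right)^{3}}$.

Setting $a = 1$:
$$I = - \frac{1}{4}.$$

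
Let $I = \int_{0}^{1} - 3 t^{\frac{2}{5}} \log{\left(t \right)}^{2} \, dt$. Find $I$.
$- \frac{750}{343}$

Start from the elementary integral
$$J(a) = \int_{0}^{1} - 3 t^{a} \, dt = - \frac{3}{a + 1}.$$

Differentiating under the integral sign brings down a factor of $\ln t$:
$$\frac{dJ}{da} = \int_{0}^{1} - 3 t^{a} \log{\left(t \right)} \, dt = \frac{3}{\left(a + 1\right)^{2}}.$$

Repeating twice in total — each differentiation brings down another $\ln t$ — gives
$$\frac{d^{2}J}{da^{2}} = \int_{0}^{1} - 3 t^{a} \log{\left(t \right)}^{2} \, dt = - \frac{6}{\left(a + 1\right)^{3}},$$
and the integrand here is exactly the target integrand, so $I = - \frac{6}{\left(a + 1\right)^{3}}$.

Setting $a = \frac{2}{5}$:
$$I = - \frac{750}{343}.$$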